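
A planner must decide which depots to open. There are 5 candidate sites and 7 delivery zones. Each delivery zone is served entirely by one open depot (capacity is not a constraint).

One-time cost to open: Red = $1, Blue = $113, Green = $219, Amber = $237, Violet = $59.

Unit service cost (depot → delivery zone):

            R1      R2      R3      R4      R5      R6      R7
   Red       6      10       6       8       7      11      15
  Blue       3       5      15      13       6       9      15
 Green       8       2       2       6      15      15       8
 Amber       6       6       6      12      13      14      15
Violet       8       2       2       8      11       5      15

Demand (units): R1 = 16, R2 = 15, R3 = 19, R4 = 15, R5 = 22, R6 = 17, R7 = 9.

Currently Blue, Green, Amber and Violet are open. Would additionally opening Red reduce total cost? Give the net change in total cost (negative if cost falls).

Current service cost with {Blue, Green, Amber, Violet}: 495.
Adding Red: each delivery zone re-picks its cheapest; new service cost 495, saving 0.
Extra fixed cost: 1. Net change = 1 − 0 = 1.
(Totals: 1123 → 1124.)

No — net change +1 (cost rises by 1).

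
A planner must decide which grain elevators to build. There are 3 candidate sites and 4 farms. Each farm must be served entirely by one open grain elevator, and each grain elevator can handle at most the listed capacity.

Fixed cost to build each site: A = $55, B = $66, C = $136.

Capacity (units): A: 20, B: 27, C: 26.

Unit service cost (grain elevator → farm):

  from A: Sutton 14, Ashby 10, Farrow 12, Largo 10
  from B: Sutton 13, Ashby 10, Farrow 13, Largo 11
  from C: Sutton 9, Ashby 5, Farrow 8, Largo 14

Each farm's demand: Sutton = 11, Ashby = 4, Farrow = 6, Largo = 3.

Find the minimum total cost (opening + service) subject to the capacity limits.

Minimum total cost: 345

Open {C}: Sutton→C 9·11=99, Ashby→C 5·4=20, Farrow→C 8·6=48, Largo→C 14·3=42.
Loads: C carries 24/26. Service 209; fixed 136; total 345.
Next best feasible plan costs 360.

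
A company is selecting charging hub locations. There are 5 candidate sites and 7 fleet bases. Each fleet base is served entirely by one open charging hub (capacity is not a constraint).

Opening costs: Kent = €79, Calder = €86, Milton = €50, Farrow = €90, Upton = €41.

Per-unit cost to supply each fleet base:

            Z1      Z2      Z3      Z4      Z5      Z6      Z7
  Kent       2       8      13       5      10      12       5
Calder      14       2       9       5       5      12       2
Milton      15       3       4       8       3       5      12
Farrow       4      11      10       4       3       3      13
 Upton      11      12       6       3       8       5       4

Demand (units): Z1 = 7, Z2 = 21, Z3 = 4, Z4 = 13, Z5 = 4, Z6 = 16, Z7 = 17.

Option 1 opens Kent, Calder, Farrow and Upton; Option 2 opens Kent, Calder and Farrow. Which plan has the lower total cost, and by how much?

Option 2 is cheaper by 16.

Option 1: {Kent, Calder, Farrow, Upton}: Z1→Kent 2·7=14, Z2→Calder 2·21=42, Z3→Upton 6·4=24, Z4→Upton 3·13=39, Z5→Farrow 3·4=12, Z6→Farrow 3·16=48, Z7→Calder 2·17=34. Service 213; fixed 296; total 509.
Option 2: {Kent, Calder, Farrow}: Z1→Kent 2·7=14, Z2→Calder 2·21=42, Z3→Calder 9·4=36, Z4→Farrow 4·13=52, Z5→Farrow 3·4=12, Z6→Farrow 3·16=48, Z7→Calder 2·17=34. Service 238; fixed 255; total 493.
Difference: |509 − 493| = 16.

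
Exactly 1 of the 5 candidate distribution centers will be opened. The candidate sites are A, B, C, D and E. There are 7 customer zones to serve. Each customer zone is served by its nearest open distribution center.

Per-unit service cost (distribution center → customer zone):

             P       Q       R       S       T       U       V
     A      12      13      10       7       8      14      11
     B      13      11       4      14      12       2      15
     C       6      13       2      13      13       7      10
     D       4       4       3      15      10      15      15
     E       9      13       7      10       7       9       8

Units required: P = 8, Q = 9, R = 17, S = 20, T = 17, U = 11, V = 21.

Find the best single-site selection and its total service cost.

Choose E only; total service cost 894.

With exactly 1 open, each customer zone uses its cheapest among the chosen.
{E}: P→E 9·8=72, Q→E 13·9=117, R→E 7·17=119, S→E 10·20=200, T→E 7·17=119, U→E 9·11=99, V→E 8·21=168. Service cost 894.
{C}: service cost 967
{A}: service cost 1044
Among all 5 size-1 choices, {E} is lowest.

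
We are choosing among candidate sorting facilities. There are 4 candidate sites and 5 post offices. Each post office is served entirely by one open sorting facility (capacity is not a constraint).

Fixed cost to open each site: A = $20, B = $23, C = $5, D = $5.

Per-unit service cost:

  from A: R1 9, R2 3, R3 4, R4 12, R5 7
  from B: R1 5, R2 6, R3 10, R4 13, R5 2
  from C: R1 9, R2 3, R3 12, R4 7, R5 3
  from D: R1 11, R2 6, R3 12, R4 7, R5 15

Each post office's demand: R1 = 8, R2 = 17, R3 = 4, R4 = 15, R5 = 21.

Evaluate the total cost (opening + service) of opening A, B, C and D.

Each post office is assigned to its cheapest site among the open ones.
{A, B, C, D}: R1→B 5·8=40, R2→A 3·17=51, R3→A 4·4=16, R4→C 7·15=105, R5→B 2·21=42. Service 254; fixed 53; total 307.

Total cost: 307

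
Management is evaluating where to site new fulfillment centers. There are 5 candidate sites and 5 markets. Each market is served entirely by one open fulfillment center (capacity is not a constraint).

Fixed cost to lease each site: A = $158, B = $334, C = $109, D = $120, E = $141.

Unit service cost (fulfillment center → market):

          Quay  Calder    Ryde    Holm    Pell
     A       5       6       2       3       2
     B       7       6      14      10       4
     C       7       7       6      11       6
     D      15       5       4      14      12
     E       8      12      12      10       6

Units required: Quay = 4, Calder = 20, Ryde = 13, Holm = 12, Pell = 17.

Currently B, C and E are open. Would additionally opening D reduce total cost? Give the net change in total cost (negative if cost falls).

No — net change +74 (cost rises by 74).

Current service cost with {B, C, E}: 414.
Adding D: each market re-picks its cheapest; new service cost 368, saving 46.
Extra fixed cost: 120. Net change = 120 − 46 = 74.
(Totals: 998 → 1072.)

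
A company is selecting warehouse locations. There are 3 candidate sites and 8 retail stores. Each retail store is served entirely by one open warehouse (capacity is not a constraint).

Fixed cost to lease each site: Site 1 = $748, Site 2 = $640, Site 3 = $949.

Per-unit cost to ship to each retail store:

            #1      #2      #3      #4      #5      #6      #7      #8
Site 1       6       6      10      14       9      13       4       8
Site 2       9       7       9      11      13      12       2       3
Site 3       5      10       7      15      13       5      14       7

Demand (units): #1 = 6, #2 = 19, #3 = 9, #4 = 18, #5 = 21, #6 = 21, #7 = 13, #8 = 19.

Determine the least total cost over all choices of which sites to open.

For any fixed open set, each retail store goes to its cheapest open site; total = fixed + service.
{Site 2}: #1→Site 2 9·6=54, #2→Site 2 7·19=133, #3→Site 2 9·9=81, #4→Site 2 11·18=198, #5→Site 2 13·21=273, #6→Site 2 12·21=252, #7→Site 2 2·13=26, #8→Site 2 3·19=57. Service 1074; fixed 640; total 1714.
{Site 1}: service 1158 + fixed 748 = 1906
{Site 3}: service 1246 + fixed 949 = 2195
{Site 1, Site 2, Site 3}: service 782 + fixed 2337 = 3119
No other subset beats 1714.

Minimum total cost: 1714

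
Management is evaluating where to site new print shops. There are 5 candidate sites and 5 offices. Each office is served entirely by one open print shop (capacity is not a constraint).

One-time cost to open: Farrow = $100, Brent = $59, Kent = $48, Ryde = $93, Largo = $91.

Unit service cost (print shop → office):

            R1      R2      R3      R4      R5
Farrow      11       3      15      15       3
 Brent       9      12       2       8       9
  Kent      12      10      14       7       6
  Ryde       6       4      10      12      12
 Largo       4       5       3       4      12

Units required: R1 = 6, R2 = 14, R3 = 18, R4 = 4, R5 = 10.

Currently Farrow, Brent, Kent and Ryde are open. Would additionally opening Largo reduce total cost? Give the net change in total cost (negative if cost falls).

Current service cost with {Farrow, Brent, Kent, Ryde}: 172.
Adding Largo: each office re-picks its cheapest; new service cost 148, saving 24.
Extra fixed cost: 91. Net change = 91 − 24 = 67.
(Totals: 472 → 539.)

No — net change +67 (cost rises by 67).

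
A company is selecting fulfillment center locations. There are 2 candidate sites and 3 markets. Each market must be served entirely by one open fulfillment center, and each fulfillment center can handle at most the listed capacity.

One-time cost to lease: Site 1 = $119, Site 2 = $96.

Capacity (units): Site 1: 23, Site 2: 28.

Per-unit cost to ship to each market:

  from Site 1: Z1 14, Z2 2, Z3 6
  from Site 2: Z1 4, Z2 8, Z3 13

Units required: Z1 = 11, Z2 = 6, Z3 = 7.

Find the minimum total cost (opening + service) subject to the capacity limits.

Minimum total cost: 279

Open {Site 2}: Z1→Site 2 4·11=44, Z2→Site 2 8·6=48, Z3→Site 2 13·7=91.
Loads: Site 2 carries 24/28. Service 183; fixed 96; total 279.
Next best feasible plan costs 313.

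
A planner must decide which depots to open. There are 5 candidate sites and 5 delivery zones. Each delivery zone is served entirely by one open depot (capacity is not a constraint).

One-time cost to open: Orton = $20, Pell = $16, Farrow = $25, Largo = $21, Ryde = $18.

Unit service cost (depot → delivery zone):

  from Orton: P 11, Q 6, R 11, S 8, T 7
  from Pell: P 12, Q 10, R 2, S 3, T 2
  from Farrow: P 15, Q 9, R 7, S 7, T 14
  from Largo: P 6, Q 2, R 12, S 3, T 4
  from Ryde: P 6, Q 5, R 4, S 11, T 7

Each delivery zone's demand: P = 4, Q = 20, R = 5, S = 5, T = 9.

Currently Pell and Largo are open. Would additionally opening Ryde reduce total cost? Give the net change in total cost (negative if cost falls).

Current service cost with {Pell, Largo}: 107.
Adding Ryde: each delivery zone re-picks its cheapest; new service cost 107, saving 0.
Extra fixed cost: 18. Net change = 18 − 0 = 18.
(Totals: 144 → 162.)

No — net change +18 (cost rises by 18).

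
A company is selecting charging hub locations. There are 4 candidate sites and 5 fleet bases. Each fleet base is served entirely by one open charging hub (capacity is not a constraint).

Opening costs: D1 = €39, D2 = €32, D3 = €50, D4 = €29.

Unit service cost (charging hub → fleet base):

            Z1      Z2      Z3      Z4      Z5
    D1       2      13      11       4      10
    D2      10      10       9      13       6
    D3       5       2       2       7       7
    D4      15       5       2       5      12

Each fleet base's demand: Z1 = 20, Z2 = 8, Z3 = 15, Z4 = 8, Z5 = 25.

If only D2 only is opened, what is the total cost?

Each fleet base is assigned to its cheapest site among the open ones.
{D2}: Z1→D2 10·20=200, Z2→D2 10·8=80, Z3→D2 9·15=135, Z4→D2 13·8=104, Z5→D2 6·25=150. Service 669; fixed 32; total 701.

Total cost: 701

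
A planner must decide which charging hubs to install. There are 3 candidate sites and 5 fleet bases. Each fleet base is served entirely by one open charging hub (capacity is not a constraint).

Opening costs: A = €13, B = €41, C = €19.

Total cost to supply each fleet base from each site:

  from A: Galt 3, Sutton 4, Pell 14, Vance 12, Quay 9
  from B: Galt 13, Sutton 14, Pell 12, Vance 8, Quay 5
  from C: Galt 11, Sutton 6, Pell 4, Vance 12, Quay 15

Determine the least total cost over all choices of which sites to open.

For any fixed open set, each fleet base goes to its cheapest open site; total = fixed + service.
{A}: Galt→A 3, Sutton→A 4, Pell→A 14, Vance→A 12, Quay→A 9. Service 42; fixed 13; total 55.
{A, C}: service 32 + fixed 32 = 64
{C}: service 48 + fixed 19 = 67
{A, B, C}: Galt→A 3, Sutton→A 4, Pell→C 4, Vance→B 8, Quay→B 5. Service 24; fixed 73; total 97.
No other subset beats 55.

Minimum total cost: 55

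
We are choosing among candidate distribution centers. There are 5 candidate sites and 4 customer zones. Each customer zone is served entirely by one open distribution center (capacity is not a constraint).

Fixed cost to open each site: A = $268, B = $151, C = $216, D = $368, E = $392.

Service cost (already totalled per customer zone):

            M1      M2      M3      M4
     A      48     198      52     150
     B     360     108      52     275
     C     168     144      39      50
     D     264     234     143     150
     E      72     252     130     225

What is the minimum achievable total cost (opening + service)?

Minimum total cost: 617

For any fixed open set, each customer zone goes to its cheapest open site; total = fixed + service.
{C}: M1→C 168, M2→C 144, M3→C 39, M4→C 50. Service 401; fixed 216; total 617.
{A}: M1→A 48, M2→A 198, M3→A 52, M4→A 150. Service 448; fixed 268; total 716.
{B, C}: M1→C 168, M2→B 108, M3→C 39, M4→C 50. Service 365; fixed 367; total 732.
{A, B, C, D, E}: service 245 + fixed 1395 = 1640
No other subset beats 617.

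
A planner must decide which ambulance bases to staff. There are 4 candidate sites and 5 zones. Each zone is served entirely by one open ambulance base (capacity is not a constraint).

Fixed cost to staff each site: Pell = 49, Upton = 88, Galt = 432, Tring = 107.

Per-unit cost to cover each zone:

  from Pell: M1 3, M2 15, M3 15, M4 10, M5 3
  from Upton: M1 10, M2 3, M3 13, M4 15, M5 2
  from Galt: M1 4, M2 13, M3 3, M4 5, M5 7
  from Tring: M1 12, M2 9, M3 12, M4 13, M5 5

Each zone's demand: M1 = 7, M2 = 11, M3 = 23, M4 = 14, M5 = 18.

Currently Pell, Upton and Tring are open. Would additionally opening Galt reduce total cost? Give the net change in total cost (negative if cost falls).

Current service cost with {Pell, Upton, Tring}: 506.
Adding Galt: each zone re-picks its cheapest; new service cost 229, saving 277.
Extra fixed cost: 432. Net change = 432 − 277 = 155.
(Totals: 750 → 905.)

No — net change +155 (cost rises by 155).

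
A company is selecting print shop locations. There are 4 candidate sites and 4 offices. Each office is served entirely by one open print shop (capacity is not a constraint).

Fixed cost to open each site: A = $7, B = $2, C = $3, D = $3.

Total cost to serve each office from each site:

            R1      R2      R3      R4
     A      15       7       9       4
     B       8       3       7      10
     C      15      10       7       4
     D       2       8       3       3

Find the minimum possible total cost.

For any fixed open set, each office goes to its cheapest open site; total = fixed + service.
{B, D}: R1→D 2, R2→B 3, R3→D 3, R4→D 3. Service 11; fixed 5; total 16.
{B, C, D}: service 11 + fixed 8 = 19
{D}: R1→D 2, R2→D 8, R3→D 3, R4→D 3. Service 16; fixed 3; total 19.
{A, B, C, D}: R1→D 2, R2→B 3, R3→D 3, R4→D 3. Service 11; fixed 15; total 26.
(All 15 nonempty subsets were checked; B and D is lowest.)

Minimum total cost: 16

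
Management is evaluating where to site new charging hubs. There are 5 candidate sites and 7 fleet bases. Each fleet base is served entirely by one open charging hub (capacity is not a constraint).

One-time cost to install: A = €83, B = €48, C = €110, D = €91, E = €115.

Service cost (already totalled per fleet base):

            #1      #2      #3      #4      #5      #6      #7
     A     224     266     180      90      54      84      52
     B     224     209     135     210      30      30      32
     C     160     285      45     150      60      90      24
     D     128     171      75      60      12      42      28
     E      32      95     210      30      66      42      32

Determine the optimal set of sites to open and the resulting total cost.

Open D and E; minimum total cost 520.

For any fixed open set, each fleet base goes to its cheapest open site; total = fixed + service.
{D, E}: #1→E 32, #2→E 95, #3→D 75, #4→E 30, #5→D 12, #6→D 42, #7→D 28. Service 314; fixed 206; total 520.
{B, E}: service 384 + fixed 163 = 547
{C, E}: service 328 + fixed 225 = 553
{A, B, C, D, E}: #1→E 32, #2→E 95, #3→C 45, #4→E 30, #5→D 12, #6→B 30, #7→C 24. Service 268; fixed 447; total 715.
No other subset beats 520.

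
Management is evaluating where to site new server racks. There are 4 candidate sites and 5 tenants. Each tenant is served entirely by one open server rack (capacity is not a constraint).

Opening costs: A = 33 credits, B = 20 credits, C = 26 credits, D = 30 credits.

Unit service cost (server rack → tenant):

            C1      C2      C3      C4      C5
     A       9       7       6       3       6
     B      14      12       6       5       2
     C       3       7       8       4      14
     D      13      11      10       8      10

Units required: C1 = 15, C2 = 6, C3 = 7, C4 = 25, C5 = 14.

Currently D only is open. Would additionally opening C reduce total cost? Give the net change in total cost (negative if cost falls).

Yes — net change −262 (cost falls by 262).

Current service cost with {D}: 671.
Adding C: each tenant re-picks its cheapest; new service cost 383, saving 288.
Extra fixed cost: 26. Net change = 26 − 288 = -262.
(Totals: 701 → 439.)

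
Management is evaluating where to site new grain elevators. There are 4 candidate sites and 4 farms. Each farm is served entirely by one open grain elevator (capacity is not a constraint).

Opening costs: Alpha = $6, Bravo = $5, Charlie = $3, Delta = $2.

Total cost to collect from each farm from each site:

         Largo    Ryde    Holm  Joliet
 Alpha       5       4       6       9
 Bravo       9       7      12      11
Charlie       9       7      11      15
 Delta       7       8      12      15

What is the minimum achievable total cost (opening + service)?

For any fixed open set, each farm goes to its cheapest open site; total = fixed + service.
{Alpha}: Largo→Alpha 5, Ryde→Alpha 4, Holm→Alpha 6, Joliet→Alpha 9. Service 24; fixed 6; total 30.
{Alpha, Delta}: Largo→Alpha 5, Ryde→Alpha 4, Holm→Alpha 6, Joliet→Alpha 9. Service 24; fixed 8; total 32.
{Alpha, Charlie}: service 24 + fixed 9 = 33
{Alpha, Bravo, Charlie, Delta}: Largo→Alpha 5, Ryde→Alpha 4, Holm→Alpha 6, Joliet→Alpha 9. Service 24; fixed 16; total 40.
(All 15 nonempty subsets were checked; Alpha only is lowest.)

Minimum total cost: 30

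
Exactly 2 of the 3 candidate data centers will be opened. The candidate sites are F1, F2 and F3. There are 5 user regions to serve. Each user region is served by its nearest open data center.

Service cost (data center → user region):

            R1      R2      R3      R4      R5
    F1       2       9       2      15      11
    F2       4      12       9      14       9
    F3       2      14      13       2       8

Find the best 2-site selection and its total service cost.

With exactly 2 open, each user region uses its cheapest among the chosen.
{F1, F3}: R1→F1 2, R2→F1 9, R3→F1 2, R4→F3 2, R5→F3 8. Service cost 23.
{F2, F3}: service cost 33
{F1, F2}: service cost 36
Among all 3 size-2 choices, {F1, F3} is lowest.

Choose F1 and F3; total service cost 23.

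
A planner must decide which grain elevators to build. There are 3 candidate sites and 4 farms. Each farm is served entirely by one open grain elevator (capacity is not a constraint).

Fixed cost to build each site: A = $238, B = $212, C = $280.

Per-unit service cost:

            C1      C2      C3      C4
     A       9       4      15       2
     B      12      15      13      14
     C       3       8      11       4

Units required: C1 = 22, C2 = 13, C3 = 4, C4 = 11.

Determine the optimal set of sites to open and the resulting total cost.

For any fixed open set, each farm goes to its cheapest open site; total = fixed + service.
{C}: C1→C 3·22=66, C2→C 8·13=104, C3→C 11·4=44, C4→C 4·11=44. Service 258; fixed 280; total 538.
{A}: service 332 + fixed 238 = 570
{A, C}: service 184 + fixed 518 = 702
{A, B, C}: service 184 + fixed 730 = 914
(All 7 nonempty subsets were checked; C only is lowest.)

Open C only; minimum total cost 538.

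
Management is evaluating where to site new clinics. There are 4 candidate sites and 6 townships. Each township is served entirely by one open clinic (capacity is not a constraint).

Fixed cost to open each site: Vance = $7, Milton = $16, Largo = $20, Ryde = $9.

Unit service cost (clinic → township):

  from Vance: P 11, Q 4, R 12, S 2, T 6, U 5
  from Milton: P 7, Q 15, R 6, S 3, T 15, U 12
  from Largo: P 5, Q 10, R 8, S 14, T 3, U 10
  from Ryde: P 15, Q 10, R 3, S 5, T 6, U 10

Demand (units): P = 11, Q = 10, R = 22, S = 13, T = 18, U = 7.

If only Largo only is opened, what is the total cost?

Total cost: 657

Each township is assigned to its cheapest site among the open ones.
{Largo}: P→Largo 5·11=55, Q→Largo 10·10=100, R→Largo 8·22=176, S→Largo 14·13=182, T→Largo 3·18=54, U→Largo 10·7=70. Service 637; fixed 20; total 657.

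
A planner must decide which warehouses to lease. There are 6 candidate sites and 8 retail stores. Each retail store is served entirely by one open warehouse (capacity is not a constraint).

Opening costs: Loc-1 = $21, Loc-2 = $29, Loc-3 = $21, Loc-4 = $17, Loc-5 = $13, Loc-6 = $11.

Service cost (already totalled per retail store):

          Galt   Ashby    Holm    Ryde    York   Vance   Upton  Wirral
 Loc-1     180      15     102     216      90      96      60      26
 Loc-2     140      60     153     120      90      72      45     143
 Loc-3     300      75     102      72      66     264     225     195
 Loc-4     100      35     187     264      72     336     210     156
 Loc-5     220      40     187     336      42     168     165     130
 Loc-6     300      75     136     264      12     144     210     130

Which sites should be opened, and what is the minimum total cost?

Open Loc-1, Loc-2, Loc-3, Loc-4 and Loc-6; minimum total cost 543.

For any fixed open set, each retail store goes to its cheapest open site; total = fixed + service.
{Loc-1, Loc-2, Loc-3, Loc-4, Loc-6}: Galt→Loc-4 100, Ashby→Loc-1 15, Holm→Loc-1 102, Ryde→Loc-3 72, York→Loc-6 12, Vance→Loc-2 72, Upton→Loc-2 45, Wirral→Loc-1 26. Service 444; fixed 99; total 543.
{Loc-1, Loc-3, Loc-4, Loc-6}: service 483 + fixed 70 = 553
{Loc-1, Loc-2, Loc-3, Loc-4, Loc-5, Loc-6}: service 444 + fixed 112 = 556
{Loc-6}: service 1271 + fixed 11 = 1282
No other subset beats 543.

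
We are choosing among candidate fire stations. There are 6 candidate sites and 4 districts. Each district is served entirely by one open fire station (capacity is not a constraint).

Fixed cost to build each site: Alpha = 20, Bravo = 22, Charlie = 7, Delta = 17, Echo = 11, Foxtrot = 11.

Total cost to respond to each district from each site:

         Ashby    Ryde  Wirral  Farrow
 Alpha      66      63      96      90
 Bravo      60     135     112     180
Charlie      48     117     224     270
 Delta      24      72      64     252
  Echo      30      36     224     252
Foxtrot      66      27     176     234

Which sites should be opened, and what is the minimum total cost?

Open Alpha, Delta and Foxtrot; minimum total cost 253.

For any fixed open set, each district goes to its cheapest open site; total = fixed + service.
{Alpha, Delta, Foxtrot}: Ashby→Delta 24, Ryde→Foxtrot 27, Wirral→Delta 64, Farrow→Alpha 90. Service 205; fixed 48; total 253.
{Alpha, Charlie, Delta, Foxtrot}: Ashby→Delta 24, Ryde→Foxtrot 27, Wirral→Delta 64, Farrow→Alpha 90. Service 205; fixed 55; total 260.
{Alpha, Delta, Echo}: service 214 + fixed 48 = 262
{Alpha, Bravo, Charlie, Delta, Echo, Foxtrot}: service 205 + fixed 88 = 293
No other subset beats 253.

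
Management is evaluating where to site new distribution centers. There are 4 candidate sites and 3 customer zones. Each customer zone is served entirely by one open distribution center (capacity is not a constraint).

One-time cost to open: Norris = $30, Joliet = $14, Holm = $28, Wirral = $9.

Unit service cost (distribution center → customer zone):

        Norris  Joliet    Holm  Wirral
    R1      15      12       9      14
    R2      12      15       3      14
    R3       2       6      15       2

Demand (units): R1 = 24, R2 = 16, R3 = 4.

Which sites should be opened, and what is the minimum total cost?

For any fixed open set, each customer zone goes to its cheapest open site; total = fixed + service.
{Holm, Wirral}: R1→Holm 9·24=216, R2→Holm 3·16=48, R3→Wirral 2·4=8. Service 272; fixed 37; total 309.
{Joliet, Holm, Wirral}: service 272 + fixed 51 = 323
{Norris, Holm}: R1→Holm 9·24=216, R2→Holm 3·16=48, R3→Norris 2·4=8. Service 272; fixed 58; total 330.
{Norris, Joliet, Holm, Wirral}: service 272 + fixed 81 = 353
No other subset beats 309.

Open Holm and Wirral; minimum total cost 309.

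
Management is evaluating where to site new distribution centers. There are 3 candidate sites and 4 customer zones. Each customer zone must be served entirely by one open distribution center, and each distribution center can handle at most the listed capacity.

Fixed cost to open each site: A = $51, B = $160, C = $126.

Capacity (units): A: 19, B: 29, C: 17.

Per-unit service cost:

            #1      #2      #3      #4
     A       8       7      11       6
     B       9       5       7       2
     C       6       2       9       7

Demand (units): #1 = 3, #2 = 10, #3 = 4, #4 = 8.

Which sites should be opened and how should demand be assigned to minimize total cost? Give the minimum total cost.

Minimum total cost: 281

Open {B}: #1→B 9·3=27, #2→B 5·10=50, #3→B 7·4=28, #4→B 2·8=16.
Loads: B carries 25/29. Service 121; fixed 160; total 281.
Next best feasible plan costs 299.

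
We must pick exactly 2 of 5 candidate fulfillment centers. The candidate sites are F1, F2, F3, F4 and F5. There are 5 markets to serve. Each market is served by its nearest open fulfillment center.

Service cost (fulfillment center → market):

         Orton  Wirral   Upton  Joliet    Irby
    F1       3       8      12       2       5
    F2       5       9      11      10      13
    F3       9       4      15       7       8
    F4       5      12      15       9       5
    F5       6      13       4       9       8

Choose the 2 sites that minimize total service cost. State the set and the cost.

With exactly 2 open, each market uses its cheapest among the chosen.
{F1, F5}: Orton→F1 3, Wirral→F1 8, Upton→F5 4, Joliet→F1 2, Irby→F1 5. Service cost 22.
{F1, F3}: service cost 26
{F1, F2}: service cost 29
Among all 10 size-2 choices, {F1, F5} is lowest.

Choose F1 and F5; total service cost 22.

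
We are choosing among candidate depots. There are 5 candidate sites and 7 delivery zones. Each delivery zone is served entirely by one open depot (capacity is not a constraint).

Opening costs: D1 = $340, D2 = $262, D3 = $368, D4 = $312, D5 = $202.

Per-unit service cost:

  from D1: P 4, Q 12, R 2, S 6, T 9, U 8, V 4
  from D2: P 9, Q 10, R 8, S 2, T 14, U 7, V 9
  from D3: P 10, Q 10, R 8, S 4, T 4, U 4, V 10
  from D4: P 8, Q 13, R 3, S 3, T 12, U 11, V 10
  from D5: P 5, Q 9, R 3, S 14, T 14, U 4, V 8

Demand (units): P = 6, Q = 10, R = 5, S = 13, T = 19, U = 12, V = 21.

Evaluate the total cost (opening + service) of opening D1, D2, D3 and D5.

Total cost: 1530

Each delivery zone is assigned to its cheapest site among the open ones.
{D1, D2, D3, D5}: P→D1 4·6=24, Q→D5 9·10=90, R→D1 2·5=10, S→D2 2·13=26, T→D3 4·19=76, U→D3 4·12=48, V→D1 4·21=84. Service 358; fixed 1172; total 1530.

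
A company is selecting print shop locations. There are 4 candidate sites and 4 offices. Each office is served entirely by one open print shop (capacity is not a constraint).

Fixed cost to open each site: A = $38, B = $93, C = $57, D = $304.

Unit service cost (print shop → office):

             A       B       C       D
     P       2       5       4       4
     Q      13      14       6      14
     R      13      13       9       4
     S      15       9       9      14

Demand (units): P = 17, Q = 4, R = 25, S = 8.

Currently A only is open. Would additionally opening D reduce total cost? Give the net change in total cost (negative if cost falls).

Current service cost with {A}: 531.
Adding D: each office re-picks its cheapest; new service cost 298, saving 233.
Extra fixed cost: 304. Net change = 304 − 233 = 71.
(Totals: 569 → 640.)

No — net change +71 (cost rises by 71).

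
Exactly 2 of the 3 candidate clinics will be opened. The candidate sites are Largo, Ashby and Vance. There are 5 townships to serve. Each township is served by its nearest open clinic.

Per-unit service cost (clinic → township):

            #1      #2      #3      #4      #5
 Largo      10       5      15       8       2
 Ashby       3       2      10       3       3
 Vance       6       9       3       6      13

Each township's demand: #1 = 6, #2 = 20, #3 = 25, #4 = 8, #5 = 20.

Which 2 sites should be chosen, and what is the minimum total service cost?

Choose Ashby and Vance; total service cost 217.

With exactly 2 open, each township uses its cheapest among the chosen.
{Ashby, Vance}: #1→Ashby 3·6=18, #2→Ashby 2·20=40, #3→Vance 3·25=75, #4→Ashby 3·8=24, #5→Ashby 3·20=60. Service cost 217.
{Largo, Vance}: service cost 299
{Largo, Ashby}: service cost 372
Among all 3 size-2 choices, {Ashby, Vance} is lowest.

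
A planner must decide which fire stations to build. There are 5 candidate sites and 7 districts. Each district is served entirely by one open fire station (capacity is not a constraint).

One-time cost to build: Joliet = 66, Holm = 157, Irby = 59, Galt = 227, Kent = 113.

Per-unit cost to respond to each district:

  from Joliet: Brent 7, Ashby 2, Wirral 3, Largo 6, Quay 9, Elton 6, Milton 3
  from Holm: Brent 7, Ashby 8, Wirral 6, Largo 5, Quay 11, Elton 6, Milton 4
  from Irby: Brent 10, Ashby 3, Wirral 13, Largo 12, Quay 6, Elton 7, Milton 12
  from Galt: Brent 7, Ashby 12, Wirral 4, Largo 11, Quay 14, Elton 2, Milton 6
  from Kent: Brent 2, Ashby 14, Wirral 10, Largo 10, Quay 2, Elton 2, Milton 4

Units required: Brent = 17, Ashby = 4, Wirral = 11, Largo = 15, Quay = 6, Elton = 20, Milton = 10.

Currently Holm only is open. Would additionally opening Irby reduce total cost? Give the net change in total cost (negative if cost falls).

No — net change +9 (cost rises by 9).

Current service cost with {Holm}: 518.
Adding Irby: each district re-picks its cheapest; new service cost 468, saving 50.
Extra fixed cost: 59. Net change = 59 − 50 = 9.
(Totals: 675 → 684.)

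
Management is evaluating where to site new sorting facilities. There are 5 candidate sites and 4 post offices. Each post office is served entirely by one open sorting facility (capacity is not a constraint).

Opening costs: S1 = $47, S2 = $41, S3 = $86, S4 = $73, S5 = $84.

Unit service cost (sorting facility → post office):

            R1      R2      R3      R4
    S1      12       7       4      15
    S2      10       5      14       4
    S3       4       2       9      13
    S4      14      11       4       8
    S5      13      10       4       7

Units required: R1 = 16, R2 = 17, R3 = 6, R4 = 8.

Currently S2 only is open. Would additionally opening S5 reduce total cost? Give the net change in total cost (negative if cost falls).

Current service cost with {S2}: 361.
Adding S5: each post office re-picks its cheapest; new service cost 301, saving 60.
Extra fixed cost: 84. Net change = 84 − 60 = 24.
(Totals: 402 → 426.)

No — net change +24 (cost rises by 24).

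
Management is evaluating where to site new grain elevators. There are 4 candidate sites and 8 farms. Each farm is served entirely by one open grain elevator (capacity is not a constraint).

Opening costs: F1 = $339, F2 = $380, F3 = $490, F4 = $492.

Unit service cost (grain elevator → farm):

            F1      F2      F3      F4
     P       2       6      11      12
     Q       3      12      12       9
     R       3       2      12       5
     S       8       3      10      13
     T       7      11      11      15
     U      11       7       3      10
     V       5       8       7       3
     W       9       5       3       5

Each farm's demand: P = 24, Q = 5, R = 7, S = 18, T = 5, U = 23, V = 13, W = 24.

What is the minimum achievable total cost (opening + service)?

For any fixed open set, each farm goes to its cheapest open site; total = fixed + service.
{F2}: P→F2 6·24=144, Q→F2 12·5=60, R→F2 2·7=14, S→F2 3·18=54, T→F2 11·5=55, U→F2 7·23=161, V→F2 8·13=104, W→F2 5·24=120. Service 712; fixed 380; total 1092.
{F1}: service 797 + fixed 339 = 1136
{F1, F2}: service 512 + fixed 719 = 1231
{F1, F2, F3, F4}: P→F1 2·24=48, Q→F1 3·5=15, R→F2 2·7=14, S→F2 3·18=54, T→F1 7·5=35, U→F3 3·23=69, V→F4 3·13=39, W→F3 3·24=72. Service 346; fixed 1701; total 2047.
No other subset beats 1092.

Minimum total cost: 1092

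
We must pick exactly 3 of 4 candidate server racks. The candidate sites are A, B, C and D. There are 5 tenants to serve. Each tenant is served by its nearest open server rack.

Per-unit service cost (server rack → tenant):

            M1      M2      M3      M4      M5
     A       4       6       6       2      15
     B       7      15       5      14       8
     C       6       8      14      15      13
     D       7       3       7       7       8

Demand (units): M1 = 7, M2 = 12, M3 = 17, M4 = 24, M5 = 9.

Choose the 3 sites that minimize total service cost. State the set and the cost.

Choose A, B and D; total service cost 269.

With exactly 3 open, each tenant uses its cheapest among the chosen.
{A, B, D}: M1→A 4·7=28, M2→D 3·12=36, M3→B 5·17=85, M4→A 2·24=48, M5→B 8·9=72. Service cost 269.
{A, C, D}: service cost 286
{A, B, C}: service cost 305
Among all 4 size-3 choices, {A, B, D} is lowest.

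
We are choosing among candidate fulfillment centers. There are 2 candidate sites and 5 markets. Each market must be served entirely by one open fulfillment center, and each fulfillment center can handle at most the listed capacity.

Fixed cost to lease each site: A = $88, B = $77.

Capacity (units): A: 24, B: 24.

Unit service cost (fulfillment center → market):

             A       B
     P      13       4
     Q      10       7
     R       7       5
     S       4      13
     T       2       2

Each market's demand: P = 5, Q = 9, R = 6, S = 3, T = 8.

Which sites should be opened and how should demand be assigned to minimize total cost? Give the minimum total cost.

Minimum total cost: 306

Open {A, B}: P→B 4·5=20, Q→B 7·9=63, R→B 5·6=30, S→A 4·3=12, T→A 2·8=16.
Loads: A carries 11/24, B carries 20/24. Service 141; fixed 165; total 306.
Next best feasible plan costs 318.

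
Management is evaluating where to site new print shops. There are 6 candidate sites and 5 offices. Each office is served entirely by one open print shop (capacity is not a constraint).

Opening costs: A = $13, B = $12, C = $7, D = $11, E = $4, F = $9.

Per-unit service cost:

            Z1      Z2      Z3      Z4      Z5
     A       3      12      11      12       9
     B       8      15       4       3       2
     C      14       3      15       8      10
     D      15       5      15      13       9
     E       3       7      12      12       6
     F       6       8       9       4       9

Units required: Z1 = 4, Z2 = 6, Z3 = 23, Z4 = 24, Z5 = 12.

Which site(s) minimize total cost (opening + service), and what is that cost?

For any fixed open set, each office goes to its cheapest open site; total = fixed + service.
{B, C, E}: Z1→E 3·4=12, Z2→C 3·6=18, Z3→B 4·23=92, Z4→B 3·24=72, Z5→B 2·12=24. Service 218; fixed 23; total 241.
{A, B, C}: Z1→A 3·4=12, Z2→C 3·6=18, Z3→B 4·23=92, Z4→B 3·24=72, Z5→B 2·12=24. Service 218; fixed 32; total 250.
{B, C, E, F}: Z1→E 3·4=12, Z2→C 3·6=18, Z3→B 4·23=92, Z4→B 3·24=72, Z5→B 2·12=24. Service 218; fixed 32; total 250.
{A, B, C, D, E, F}: Z1→A 3·4=12, Z2→C 3·6=18, Z3→B 4·23=92, Z4→B 3·24=72, Z5→B 2·12=24. Service 218; fixed 56; total 274.
No other subset beats 241.

Open B, C and E; minimum total cost 241.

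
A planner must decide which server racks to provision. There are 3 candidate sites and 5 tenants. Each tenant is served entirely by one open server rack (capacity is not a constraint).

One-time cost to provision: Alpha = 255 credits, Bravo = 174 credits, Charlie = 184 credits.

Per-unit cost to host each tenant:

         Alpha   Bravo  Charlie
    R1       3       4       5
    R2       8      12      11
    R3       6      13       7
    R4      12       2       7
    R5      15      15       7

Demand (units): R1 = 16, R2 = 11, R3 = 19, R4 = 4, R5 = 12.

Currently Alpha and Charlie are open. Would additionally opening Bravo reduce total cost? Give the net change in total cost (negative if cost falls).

Current service cost with {Alpha, Charlie}: 362.
Adding Bravo: each tenant re-picks its cheapest; new service cost 342, saving 20.
Extra fixed cost: 174. Net change = 174 − 20 = 154.
(Totals: 801 → 955.)

No — net change +154 (cost rises by 154).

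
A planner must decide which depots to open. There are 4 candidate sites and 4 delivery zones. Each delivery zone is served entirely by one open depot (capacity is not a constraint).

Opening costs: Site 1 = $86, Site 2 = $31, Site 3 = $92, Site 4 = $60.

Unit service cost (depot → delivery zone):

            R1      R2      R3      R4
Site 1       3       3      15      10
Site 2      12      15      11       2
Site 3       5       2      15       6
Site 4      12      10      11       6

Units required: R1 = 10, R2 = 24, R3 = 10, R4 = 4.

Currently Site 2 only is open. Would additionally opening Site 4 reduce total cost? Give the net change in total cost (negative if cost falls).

Yes — net change −60 (cost falls by 60).

Current service cost with {Site 2}: 598.
Adding Site 4: each delivery zone re-picks its cheapest; new service cost 478, saving 120.
Extra fixed cost: 60. Net change = 60 − 120 = -60.
(Totals: 629 → 569.)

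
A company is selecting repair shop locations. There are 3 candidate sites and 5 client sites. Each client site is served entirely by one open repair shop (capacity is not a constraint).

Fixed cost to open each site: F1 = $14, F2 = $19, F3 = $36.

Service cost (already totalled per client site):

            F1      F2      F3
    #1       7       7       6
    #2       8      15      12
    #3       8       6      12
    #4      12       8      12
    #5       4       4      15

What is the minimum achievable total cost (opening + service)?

For any fixed open set, each client site goes to its cheapest open site; total = fixed + service.
{F1}: #1→F1 7, #2→F1 8, #3→F1 8, #4→F1 12, #5→F1 4. Service 39; fixed 14; total 53.
{F2}: service 40 + fixed 19 = 59
{F1, F2}: service 33 + fixed 33 = 66
{F1, F2, F3}: #1→F3 6, #2→F1 8, #3→F2 6, #4→F2 8, #5→F1 4. Service 32; fixed 69; total 101.
(All 7 nonempty subsets were checked; F1 only is lowest.)

Minimum total cost: 53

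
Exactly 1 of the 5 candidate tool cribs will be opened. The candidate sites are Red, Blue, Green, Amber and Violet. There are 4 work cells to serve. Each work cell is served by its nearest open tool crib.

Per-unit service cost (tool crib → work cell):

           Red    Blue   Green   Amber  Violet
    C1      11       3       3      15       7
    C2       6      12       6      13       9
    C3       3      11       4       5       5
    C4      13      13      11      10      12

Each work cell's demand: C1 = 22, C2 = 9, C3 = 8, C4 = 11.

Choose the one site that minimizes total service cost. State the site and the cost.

With exactly 1 open, each work cell uses its cheapest among the chosen.
{Green}: C1→Green 3·22=66, C2→Green 6·9=54, C3→Green 4·8=32, C4→Green 11·11=121. Service cost 273.
{Blue}: service cost 405
{Violet}: service cost 407
Among all 5 size-1 choices, {Green} is lowest.

Choose Green only; total service cost 273.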